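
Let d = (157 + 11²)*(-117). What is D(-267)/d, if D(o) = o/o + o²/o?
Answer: 133/16263 ≈ 0.0081781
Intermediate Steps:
D(o) = 1 + o
d = -32526 (d = (157 + 121)*(-117) = 278*(-117) = -32526)
D(-267)/d = (1 - 267)/(-32526) = -266*(-1/32526) = 133/16263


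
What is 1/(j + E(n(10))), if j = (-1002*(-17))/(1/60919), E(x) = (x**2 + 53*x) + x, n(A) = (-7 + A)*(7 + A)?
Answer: 1/1037699601 ≈ 9.6367e-10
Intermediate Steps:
E(x) = x**2 + 54*x
j = 1037694246 (j = 17034/(1/60919) = 17034*60919 = 1037694246)
1/(j + E(n(10))) = 1/(1037694246 + (-49 + 10**2)*(54 + (-49 + 10**2))) = 1/(1037694246 + (-49 + 100)*(54 + (-49 + 100))) = 1/(1037694246 + 51*(54 + 51)) = 1/(1037694246 + 51*105) = 1/(1037694246 + 5355) = 1/1037699601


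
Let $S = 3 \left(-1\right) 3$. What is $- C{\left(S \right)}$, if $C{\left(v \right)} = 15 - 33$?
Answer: $18$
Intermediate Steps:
$S = -9$ ($S = \left(-3\right) 3 = -9$)
$C{\left(v \right)} = -18$
$- C{\left(S \right)} = \left(-1\right) \left(-18\right) = 18$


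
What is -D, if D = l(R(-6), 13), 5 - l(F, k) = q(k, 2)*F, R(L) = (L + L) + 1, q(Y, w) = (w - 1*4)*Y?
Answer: 281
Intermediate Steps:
q(Y, w) = Y*(-4 + w) (q(Y, w) = (w - 4)*Y = (-4 + w)*Y = Y*(-4 + w))
R(L) = 1 + 2*L (R(L) = 2*L + 1 = 1 + 2*L)
l(F, k) = 5 + 2*F*k (l(F, k) = 5 - k*(-4 + 2)*F = 5 - k*(-2)*F = 5 - (-2*k)*F = 5 - (-2)*F*k = 5 + 2*F*k)
D = -281 (D = 5 + 2*(1 + 2*(-6))*13 = 5 + 2*(1 - 12)*13 = 5 + 2*(-11)*13 = 5 - 286 = -281)
-D = -1*(-281) = 281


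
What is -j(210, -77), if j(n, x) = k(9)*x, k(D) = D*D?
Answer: 6237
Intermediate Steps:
k(D) = D²
j(n, x) = 81*x (j(n, x) = 9²*x = 81*x)
-j(210, -77) = -81*(-77) = -1*(-6237) = 6237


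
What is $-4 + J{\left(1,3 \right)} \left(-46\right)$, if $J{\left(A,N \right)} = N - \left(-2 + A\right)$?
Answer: $-188$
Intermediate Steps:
$J{\left(A,N \right)} = 2 + N - A$
$-4 + J{\left(1,3 \right)} \left(-46\right) = -4 + \left(2 + 3 - 1\right) \left(-46\right) = -4 + 4 \left(-46\right) = -4 - 184 = -188$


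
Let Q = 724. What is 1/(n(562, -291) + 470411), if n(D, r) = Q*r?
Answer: 1/259727 ≈ 3.8502e-6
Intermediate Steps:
n(D, r) = 724*r
1/(n(562, -291) + 470411) = 1/(724*(-291) + 470411) = 1/(-210684 + 470411) = 1/259727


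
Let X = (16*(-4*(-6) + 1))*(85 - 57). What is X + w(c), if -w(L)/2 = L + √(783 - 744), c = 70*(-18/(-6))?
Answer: 10780 - 2*√39 ≈ 10768.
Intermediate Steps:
c = 210 (c = 70*(-18*(-⅙)) = 70*3 = 210)
w(L) = -2*L - 2*√39 (w(L) = -2*(L + √(783 - 744)) = -2*(L + √39) = -2*L - 2*√39)
X = 11200 (X = (16*(24 + 1))*28 = (16*25)*28 = 400*28 = 11200)
X + w(c) = 11200 + (-2*210 - 2*√39) = 11200 + (-420 - 2*√39) = 10780 - 2*√39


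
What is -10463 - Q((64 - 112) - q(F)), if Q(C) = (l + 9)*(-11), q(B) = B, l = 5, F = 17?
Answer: -10309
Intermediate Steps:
Q(C) = -154 (Q(C) = (5 + 9)*(-11) = 14*(-11) = -154)
-10463 - Q((64 - 112) - q(F)) = -10463 - 1*(-154) = -10463 + 154 = -10309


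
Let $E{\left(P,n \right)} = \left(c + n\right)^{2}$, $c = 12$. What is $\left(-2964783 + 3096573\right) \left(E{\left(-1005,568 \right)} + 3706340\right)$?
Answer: $532792704600$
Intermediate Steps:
$E{\left(P,n \right)} = \left(12 + n\right)^{2}$
$\left(-2964783 + 3096573\right) \left(E{\left(-1005,568 \right)} + 3706340\right) = \left(-2964783 + 3096573\right) \left(\left(12 + 568\right)^{2} + 3706340\right) = 131790 \left(580^{2} + 3706340\right) = 131790 \left(336400 + 3706340\right) = 131790 \cdot 4042740 = 532792704600$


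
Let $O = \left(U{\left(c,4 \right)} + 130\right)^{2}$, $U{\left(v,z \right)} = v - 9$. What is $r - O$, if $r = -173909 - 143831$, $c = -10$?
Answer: $-330061$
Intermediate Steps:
$U{\left(v,z \right)} = -9 + v$
$r = -317740$ ($r = -173909 - 143831 = -317740$)
$O = 12321$ ($O = \left(\left(-9 - 10\right) + 130\right)^{2} = \left(-19 + 130\right)^{2} = 111^{2} = 12321$)
$r - O = -317740 - 12321 = -330061$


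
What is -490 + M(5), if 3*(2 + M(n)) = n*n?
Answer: -1451/3 ≈ -483.67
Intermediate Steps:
M(n) = -2 + n**2/3 (M(n) = -2 + (n*n)/3 = -2 + n**2/3)
-490 + M(5) = -490 + (-2 + (1/3)*5**2) = -490 + (-2 + (1/3)*25) = -490 + (-2 + 25/3) = -490 + 19/3 = -1451/3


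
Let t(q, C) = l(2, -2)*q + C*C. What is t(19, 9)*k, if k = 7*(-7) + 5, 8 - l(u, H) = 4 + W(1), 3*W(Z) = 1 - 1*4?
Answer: -7744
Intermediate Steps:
W(Z) = -1 (W(Z) = (1 - 1*4)/3 = (1 - 4)/3 = (1/3)*(-3) = -1)
l(u, H) = 5 (l(u, H) = 8 - (4 - 1) = 8 - 1*3 = 8 - 3 = 5)
t(q, C) = C**2 + 5*q (t(q, C) = 5*q + C*C = 5*q + C**2 = C**2 + 5*q)
k = -44 (k = -49 + 5 = -44)
t(19, 9)*k = (9**2 + 5*19)*(-44) = (81 + 95)*(-44) = 176*(-44) = -7744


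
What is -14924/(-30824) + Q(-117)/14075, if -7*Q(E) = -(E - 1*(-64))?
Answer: 367188357/759233650 ≈ 0.48363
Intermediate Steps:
Q(E) = 64/7 + E/7 (Q(E) = -(-1)*(E - 1*(-64))/7 = -(-1)*(E + 64)/7 = -(-1)*(64 + E)/7 = -(-64 - E)/7 = 64/7 + E/7)
-14924/(-30824) + Q(-117)/14075 = -14924/(-30824) + (64/7 + (⅐)*(-117))/14075 = -14924*(-1/30824) + (64/7 - 117/7)*(1/14075) = 3731/7706 - 53/7*1/14075 = 3731/7706 - 53/98525 = 367188357/759233650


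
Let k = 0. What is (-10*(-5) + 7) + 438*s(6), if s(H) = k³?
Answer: 57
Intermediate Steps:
s(H) = 0 (s(H) = 0³ = 0)
(-10*(-5) + 7) + 438*s(6) = (-10*(-5) + 7) + 438*0 = (50 + 7) + 0 = 57 + 0 = 57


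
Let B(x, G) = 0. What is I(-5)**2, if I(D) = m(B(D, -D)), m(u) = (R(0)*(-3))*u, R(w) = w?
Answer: 0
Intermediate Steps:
m(u) = 0 (m(u) = (0*(-3))*u = 0*u = 0)
I(D) = 0
I(-5)**2 = 0**2 = 0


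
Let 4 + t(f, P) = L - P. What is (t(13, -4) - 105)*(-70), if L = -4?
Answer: 7630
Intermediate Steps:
t(f, P) = -8 - P (t(f, P) = -4 + (-4 - P) = -8 - P)
(t(13, -4) - 105)*(-70) = ((-8 - 1*(-4)) - 105)*(-70) = ((-8 + 4) - 105)*(-70) = (-4 - 105)*(-70) = -109*(-70) = 7630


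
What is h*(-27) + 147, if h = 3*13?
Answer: -906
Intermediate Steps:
h = 39
h*(-27) + 147 = 39*(-27) + 147 = -1053 + 147 = -906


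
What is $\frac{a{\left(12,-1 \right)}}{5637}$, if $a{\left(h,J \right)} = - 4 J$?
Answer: $\frac{4}{5637} \approx 0.0007096$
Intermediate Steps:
$\frac{a{\left(12,-1 \right)}}{5637} = \frac{\left(-4\right) \left(-1\right)}{5637} = 4 \cdot \frac{1}{5637} = \frac{4}{5637}$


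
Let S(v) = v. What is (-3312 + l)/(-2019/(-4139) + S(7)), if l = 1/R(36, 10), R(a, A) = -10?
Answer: -137087819/309920 ≈ -442.33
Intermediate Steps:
l = -⅒ (l = 1/(-10) = -⅒ ≈ -0.10000)
(-3312 + l)/(-2019/(-4139) + S(7)) = (-3312 - ⅒)/(-2019/(-4139) + 7) = -33121/(10*(-2019*(-1/4139) + 7)) = -33121/(10*(2019/4139 + 7)) = -33121/(10*30992/4139) = -33121/10*4139/30992 = -137087819/309920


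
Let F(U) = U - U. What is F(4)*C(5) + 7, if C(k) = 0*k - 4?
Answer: 7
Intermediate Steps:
C(k) = -4 (C(k) = 0 - 4 = -4)
F(U) = 0
F(4)*C(5) + 7 = 0*(-4) + 7 = 0 + 7 = 7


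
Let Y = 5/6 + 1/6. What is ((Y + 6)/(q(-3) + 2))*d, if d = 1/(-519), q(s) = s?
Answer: 7/519 ≈ 0.013487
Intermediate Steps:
Y = 1 (Y = 5*(⅙) + 1*(⅙) = ⅚ + ⅙ = 1)
d = -1/519 ≈ -0.0019268
((Y + 6)/(q(-3) + 2))*d = ((1 + 6)/(-3 + 2))*(-1/519) = (7/(-1))*(-1/519) = (7*(-1))*(-1/519) = -7*(-1/519) = 7/519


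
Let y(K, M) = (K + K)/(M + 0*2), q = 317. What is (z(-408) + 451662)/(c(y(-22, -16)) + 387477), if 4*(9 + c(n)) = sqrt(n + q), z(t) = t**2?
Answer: 15328258877952/9608412864257 - 4945008*sqrt(1279)/9608412864257 ≈ 1.5953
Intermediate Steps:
y(K, M) = 2*K/M (y(K, M) = (2*K)/(M + 0) = (2*K)/M = 2*K/M)
c(n) = -9 + sqrt(317 + n)/4 (c(n) = -9 + sqrt(n + 317)/4 = -9 + sqrt(317 + n)/4)
(z(-408) + 451662)/(c(y(-22, -16)) + 387477) = ((-408)**2 + 451662)/((-9 + sqrt(317 + 2*(-22)/(-16))/4) + 387477) = (166464 + 451662)/((-9 + sqrt(317 + 2*(-22)*(-1/16))/4) + 387477) = 618126/((-9 + sqrt(317 + 11/4)/4) + 387477) = 618126/((-9 + sqrt(1279/4)/4) + 387477) = 618126/((-9 + (sqrt(1279)/2)/4) + 387477) = 618126/((-9 + sqrt(1279)/8) + 387477) = 618126/(387468 + sqrt(1279)/8)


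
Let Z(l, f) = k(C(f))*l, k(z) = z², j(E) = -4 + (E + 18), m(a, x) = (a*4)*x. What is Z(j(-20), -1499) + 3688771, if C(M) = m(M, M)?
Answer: -484705291735325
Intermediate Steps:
m(a, x) = 4*a*x (m(a, x) = (4*a)*x = 4*a*x)
C(M) = 4*M² (C(M) = 4*M*M = 4*M²)
j(E) = 14 + E (j(E) = -4 + (18 + E) = 14 + E)
Z(l, f) = 16*l*f⁴ (Z(l, f) = (4*f²)²*l = (16*f⁴)*l = 16*l*f⁴)
Z(j(-20), -1499) + 3688771 = 16*(14 - 20)*(-1499)⁴ + 3688771 = 16*(-6)*5049013494001 + 3688771 = -484705295424096 + 3688771 = -484705291735325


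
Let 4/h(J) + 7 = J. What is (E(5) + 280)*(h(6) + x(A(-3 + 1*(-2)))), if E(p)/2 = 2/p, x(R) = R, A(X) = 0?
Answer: -5616/5 ≈ -1123.2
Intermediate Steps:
h(J) = 4/(-7 + J)
E(p) = 4/p (E(p) = 2*(2/p) = 4/p)
(E(5) + 280)*(h(6) + x(A(-3 + 1*(-2)))) = (4/5 + 280)*(4/(-7 + 6) + 0) = (4*(⅕) + 280)*(4/(-1) + 0) = (⅘ + 280)*(4*(-1) + 0) = 1404*(-4 + 0)/5 = (1404/5)*(-4) = -5616/5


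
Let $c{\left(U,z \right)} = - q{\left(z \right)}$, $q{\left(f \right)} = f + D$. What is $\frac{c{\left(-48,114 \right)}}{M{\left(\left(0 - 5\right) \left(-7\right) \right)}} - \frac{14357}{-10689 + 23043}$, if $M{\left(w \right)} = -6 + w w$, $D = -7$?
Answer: $- \frac{18823061}{15059526} \approx -1.2499$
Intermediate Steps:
$q{\left(f \right)} = -7 + f$ ($q{\left(f \right)} = f - 7 = -7 + f$)
$M{\left(w \right)} = -6 + w^{2}$
$c{\left(U,z \right)} = 7 - z$ ($c{\left(U,z \right)} = - (-7 + z) = 7 - z$)
$\frac{c{\left(-48,114 \right)}}{M{\left(\left(0 - 5\right) \left(-7\right) \right)}} - \frac{14357}{-10689 + 23043} = \frac{7 - 114}{-6 + \left(\left(0 - 5\right) \left(-7\right)\right)^{2}} - \frac{14357}{-10689 + 23043} = \frac{7 - 114}{-6 + \left(\left(-5\right) \left(-7\right)\right)^{2}} - \frac{14357}{12354} = - \frac{107}{-6 + 35^{2}} - \frac{14357}{12354} = - \frac{107}{-6 + 1225} - \frac{14357}{12354} = - \frac{107}{1219} - \frac{14357}{12354} = - \frac{18823061}{15059526}$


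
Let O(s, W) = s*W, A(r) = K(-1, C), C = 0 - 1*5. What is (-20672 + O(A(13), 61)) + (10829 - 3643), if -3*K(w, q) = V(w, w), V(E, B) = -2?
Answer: -40336/3 ≈ -13445.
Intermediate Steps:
C = -5 (C = 0 - 5 = -5)
K(w, q) = ⅔ (K(w, q) = -⅓*(-2) = ⅔)
A(r) = ⅔
O(s, W) = W*s
(-20672 + O(A(13), 61)) + (10829 - 3643) = (-20672 + 61*(⅔)) + (10829 - 3643) = (-20672 + 122/3) + 7186 = -61894/3 + 7186 = -40336/3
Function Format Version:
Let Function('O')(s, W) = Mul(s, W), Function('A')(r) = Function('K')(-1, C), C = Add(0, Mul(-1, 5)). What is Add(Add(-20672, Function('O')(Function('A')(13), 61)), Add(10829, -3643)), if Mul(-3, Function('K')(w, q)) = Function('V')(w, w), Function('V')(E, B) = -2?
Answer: Rational(-40336, 3) ≈ -13445.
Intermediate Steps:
C = -5 (C = Add(0, -5) = -5)
Function('K')(w, q) = Rational(2, 3) (Function('K')(w, q) = Mul(Rational(-1, 3), -2) = Rational(2, 3))
Function('A')(r) = Rational(2, 3)
Function('O')(s, W) = Mul(W, s)
Add(Add(-20672, Function('O')(Function('A')(13), 61)), Add(10829, -3643)) = Add(Add(-20672, Mul(61, Rational(2, 3))), Add(10829, -3643)) = Add(Add(-20672, Rational(122, 3)), 7186) = Add(Rational(-61894, 3), 7186) = Rational(-40336, 3)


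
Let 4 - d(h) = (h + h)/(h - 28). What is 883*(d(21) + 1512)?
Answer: 1343926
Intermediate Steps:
d(h) = 4 - 2*h/(-28 + h) (d(h) = 4 - (h + h)/(h - 28) = 4 - 2*h/(-28 + h))
883*(d(21) + 1512) = 883*(2*(-56 + 21)/(-28 + 21) + 1512) = 883*(2*(-35)/(-7) + 1512) = 883*(2*(-1/7)*(-35) + 1512) = 883*(10 + 1512) = 883*1522 = 1343926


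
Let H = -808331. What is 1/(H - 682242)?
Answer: -1/1490573 ≈ -6.7088e-7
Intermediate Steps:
1/(H - 682242) = 1/(-808331 - 682242) = 1/(-1490573) = -1/1490573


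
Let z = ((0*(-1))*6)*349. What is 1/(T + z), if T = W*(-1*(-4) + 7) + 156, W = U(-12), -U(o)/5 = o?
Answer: 1/816 ≈ 0.0012255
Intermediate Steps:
U(o) = -5*o
W = 60 (W = -5*(-12) = 60)
T = 816 (T = 60*(-1*(-4) + 7) + 156 = 60*(4 + 7) + 156 = 60*11 + 156 = 660 + 156 = 816)
z = 0 (z = (0*6)*349 = 0*349 = 0)
1/(T + z) = 1/(816 + 0) = 1/816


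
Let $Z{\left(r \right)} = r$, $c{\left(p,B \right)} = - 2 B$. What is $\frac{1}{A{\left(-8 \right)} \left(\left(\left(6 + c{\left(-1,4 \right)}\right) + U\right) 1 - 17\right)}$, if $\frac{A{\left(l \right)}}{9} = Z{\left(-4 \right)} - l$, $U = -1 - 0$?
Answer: $- \frac{1}{720} \approx -0.0013889$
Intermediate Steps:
$U = -1$ ($U = -1 + 0 = -1$)
$A{\left(l \right)} = -36 - 9 l$ ($A{\left(l \right)} = 9 \left(-4 - l\right) = -36 - 9 l$)
$\frac{1}{A{\left(-8 \right)} \left(\left(\left(6 + c{\left(-1,4 \right)}\right) + U\right) 1 - 17\right)} = \frac{1}{\left(-36 - -72\right) \left(\left(\left(6 - 8\right) - 1\right) 1 - 17\right)} = \frac{1}{\left(-36 + 72\right) \left(\left(\left(6 - 8\right) - 1\right) 1 - 17\right)} = \frac{1}{36 \left(\left(-2 - 1\right) 1 - 17\right)} = \frac{1}{36 \left(\left(-3\right) 1 - 17\right)} = \frac{1}{36 \left(-3 - 17\right)} = \frac{1}{36 \left(-20\right)} = \frac{1}{-720} = - \frac{1}{720}$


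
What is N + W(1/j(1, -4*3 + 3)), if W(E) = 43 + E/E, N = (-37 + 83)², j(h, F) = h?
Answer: 2160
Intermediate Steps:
N = 2116 (N = 46² = 2116)
W(E) = 44 (W(E) = 43 + 1 = 44)
N + W(1/j(1, -4*3 + 3)) = 2116 + 44 = 2160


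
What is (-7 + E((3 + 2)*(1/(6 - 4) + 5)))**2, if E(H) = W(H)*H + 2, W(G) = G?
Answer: 9030025/16 ≈ 5.6438e+5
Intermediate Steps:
E(H) = 2 + H**2 (E(H) = H*H + 2 = H**2 + 2 = 2 + H**2)
(-7 + E((3 + 2)*(1/(6 - 4) + 5)))**2 = (-7 + (2 + ((3 + 2)*(1/(6 - 4) + 5))**2))**2 = (-7 + (2 + (5*(1/2 + 5))**2))**2 = (-7 + (2 + (5*(11/2))**2))**2 = (-7 + (2 + (55/2)**2))**2 = (-7 + (2 + 3025/4))**2 = (-7 + 3033/4)**2 = (3005/4)**2 = 9030025/16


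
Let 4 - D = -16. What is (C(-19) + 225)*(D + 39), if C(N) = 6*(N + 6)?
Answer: 8673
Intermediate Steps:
C(N) = 36 + 6*N (C(N) = 6*(6 + N) = 36 + 6*N)
D = 20 (D = 4 - 1*(-16) = 4 + 16 = 20)
(C(-19) + 225)*(D + 39) = ((36 + 6*(-19)) + 225)*(20 + 39) = ((36 - 114) + 225)*59 = (-78 + 225)*59 = 147*59 = 8673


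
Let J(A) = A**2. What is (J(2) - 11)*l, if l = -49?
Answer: 343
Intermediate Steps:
(J(2) - 11)*l = (2**2 - 11)*(-49) = (4 - 11)*(-49) = -7*(-49) = 343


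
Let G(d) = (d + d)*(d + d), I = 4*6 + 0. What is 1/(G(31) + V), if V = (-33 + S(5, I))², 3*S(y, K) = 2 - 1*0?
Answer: 9/44005 ≈ 0.00020452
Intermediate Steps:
I = 24 (I = 24 + 0 = 24)
S(y, K) = ⅔ (S(y, K) = (2 - 1*0)/3 = (2 + 0)/3 = (⅓)*2 = ⅔)
V = 9409/9 (V = (-33 + ⅔)² = (-97/3)² = 9409/9 ≈ 1045.4)
G(d) = 4*d² (G(d) = (2*d)*(2*d) = 4*d²)
1/(G(31) + V) = 1/(4*31² + 9409/9) = 1/(4*961 + 9409/9) = 1/(3844 + 9409/9) = 1/(44005/9) = 9/44005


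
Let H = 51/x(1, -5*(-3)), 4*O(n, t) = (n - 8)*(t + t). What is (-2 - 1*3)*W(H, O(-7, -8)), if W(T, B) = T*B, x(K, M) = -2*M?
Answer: 510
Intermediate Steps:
O(n, t) = t*(-8 + n)/2 (O(n, t) = ((n - 8)*(t + t))/4 = ((-8 + n)*(2*t))/4 = (2*t*(-8 + n))/4 = t*(-8 + n)/2)
H = -17/10 (H = 51/((-(-10)*(-3))) = 51/((-2*15)) = 51/(-30) = 51*(-1/30) = -17/10 ≈ -1.7000)
W(T, B) = B*T
(-2 - 1*3)*W(H, O(-7, -8)) = (-2 - 1*3)*(((½)*(-8)*(-8 - 7))*(-17/10)) = (-2 - 3)*(((½)*(-8)*(-15))*(-17/10)) = -300*(-17)/10 = -5*(-102) = 510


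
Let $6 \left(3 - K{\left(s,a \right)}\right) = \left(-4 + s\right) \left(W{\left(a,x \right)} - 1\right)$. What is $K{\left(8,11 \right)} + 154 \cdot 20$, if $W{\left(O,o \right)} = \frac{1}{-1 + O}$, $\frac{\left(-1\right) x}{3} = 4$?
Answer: $\frac{15418}{5} \approx 3083.6$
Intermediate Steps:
$x = -12$ ($x = \left(-3\right) 4 = -12$)
$K{\left(s,a \right)} = 3 - \frac{\left(-1 + \frac{1}{-1 + a}\right) \left(-4 + s\right)}{6}$ ($K{\left(s,a \right)} = 3 - \frac{\left(-4 + s\right) \left(\frac{1}{-1 + a} - 1\right)}{6} = 3 - \frac{\left(-4 + s\right) \left(-1 + \frac{1}{-1 + a}\right)}{6} = 3 - \frac{\left(-1 + \frac{1}{-1 + a}\right) \left(-4 + s\right)}{6}$)
$K{\left(8,11 \right)} + 154 \cdot 20 = \frac{-10 - 16 + 14 \cdot 11 + 11 \cdot 8}{6 \left(-1 + 11\right)} + 154 \cdot 20 = \frac{-10 - 16 + 154 + 88}{6 \cdot 10} + 3080 = \frac{1}{6} \cdot \frac{1}{10} \cdot 216 + 3080 = \frac{18}{5} + 3080 = \frac{15418}{5}$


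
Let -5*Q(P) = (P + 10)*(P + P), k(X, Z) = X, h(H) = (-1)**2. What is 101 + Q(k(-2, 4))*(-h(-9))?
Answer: 473/5 ≈ 94.600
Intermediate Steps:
h(H) = 1
Q(P) = -2*P*(10 + P)/5 (Q(P) = -(P + 10)*(P + P)/5 = -(10 + P)*2*P/5 = -2*P*(10 + P)/5)
101 + Q(k(-2, 4))*(-h(-9)) = 101 + (-2/5*(-2)*(10 - 2))*(-1*1) = 101 - 2/5*(-2)*8*(-1) = 101 + (32/5)*(-1) = 101 - 32/5 = 473/5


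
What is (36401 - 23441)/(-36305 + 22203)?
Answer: -6480/7051 ≈ -0.91902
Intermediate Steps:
(36401 - 23441)/(-36305 + 22203) = 12960/(-14102) = 12960*(-1/14102) = -6480/7051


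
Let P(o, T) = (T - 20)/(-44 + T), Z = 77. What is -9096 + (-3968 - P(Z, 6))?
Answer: -248223/19 ≈ -13064.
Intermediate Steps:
P(o, T) = (-20 + T)/(-44 + T)
-9096 + (-3968 - P(Z, 6)) = -9096 + (-3968 - (-20 + 6)/(-44 + 6)) = -9096 + (-3968 - (-14)/(-38)) = -9096 + (-3968 - (-1)*(-14)/38) = -9096 + (-3968 - 1*7/19) = -9096 + (-3968 - 7/19) = -9096 - 75399/19 = -248223/19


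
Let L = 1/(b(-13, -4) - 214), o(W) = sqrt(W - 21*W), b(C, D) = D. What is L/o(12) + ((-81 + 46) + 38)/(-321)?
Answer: -1/107 + I*sqrt(15)/13080 ≈ -0.0093458 + 0.0002961*I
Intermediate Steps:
o(W) = 2*sqrt(5)*sqrt(-W) (o(W) = sqrt(-20*W) = 2*sqrt(5)*sqrt(-W))
L = -1/218 (L = 1/(-4 - 214) = 1/(-218) = -1/218 ≈ -0.0045872)
L/o(12) + ((-81 + 46) + 38)/(-321) = -(-I*sqrt(15)/60)/218 + ((-81 + 46) + 38)/(-321) = -(-I*sqrt(15)/60)/218 + (-35 + 38)*(-1/321) = -(-I*sqrt(15)/60)/218 + 3*(-1/321) = -(-I*sqrt(15)/60)/218 - 1/107 = -(-1)*I*sqrt(15)/13080 - 1/107 = I*sqrt(15)/13080 - 1/107 = -1/107 + I*sqrt(15)/13080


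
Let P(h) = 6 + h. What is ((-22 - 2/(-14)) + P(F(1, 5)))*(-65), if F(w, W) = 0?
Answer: 7215/7 ≈ 1030.7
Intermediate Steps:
((-22 - 2/(-14)) + P(F(1, 5)))*(-65) = ((-22 - 2/(-14)) + (6 + 0))*(-65) = ((-22 - 2*(-1/14)) + 6)*(-65) = ((-22 + ⅐) + 6)*(-65) = (-153/7 + 6)*(-65) = -111/7*(-65) = 7215/7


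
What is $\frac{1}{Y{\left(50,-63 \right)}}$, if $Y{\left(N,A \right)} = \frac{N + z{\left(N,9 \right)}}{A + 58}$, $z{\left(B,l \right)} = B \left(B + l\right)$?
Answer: $- \frac{1}{600} \approx -0.0016667$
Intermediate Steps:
$Y{\left(N,A \right)} = \frac{N + N \left(9 + N\right)}{58 + A}$ ($Y{\left(N,A \right)} = \frac{N + N \left(N + 9\right)}{A + 58} = \frac{N + N \left(9 + N\right)}{58 + A}$)
$\frac{1}{Y{\left(50,-63 \right)}} = \frac{1}{50 \frac{1}{58 - 63} \left(10 + 50\right)} = \frac{1}{50 \frac{1}{-5} \cdot 60} = \frac{1}{50 \left(- \frac{1}{5}\right) 60} = \frac{1}{-600} = - \frac{1}{600}$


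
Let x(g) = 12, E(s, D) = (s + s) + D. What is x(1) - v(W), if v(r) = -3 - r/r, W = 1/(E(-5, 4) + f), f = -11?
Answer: 16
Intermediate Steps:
E(s, D) = D + 2*s (E(s, D) = 2*s + D = D + 2*s)
W = -1/17 (W = 1/((4 + 2*(-5)) - 11) = 1/((4 - 10) - 11) = 1/(-6 - 11) = 1/(-17) = -1/17 ≈ -0.058824)
v(r) = -4 (v(r) = -3 - 1*1 = -3 - 1 = -4)
x(1) - v(W) = 12 - 1*(-4) = 12 + 4 = 16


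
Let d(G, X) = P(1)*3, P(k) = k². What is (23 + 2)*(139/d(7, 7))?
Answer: 3475/3 ≈ 1158.3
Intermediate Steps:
d(G, X) = 3 (d(G, X) = 1²*3 = 1*3 = 3)
(23 + 2)*(139/d(7, 7)) = (23 + 2)*(139/3) = 25*(139*(⅓)) = 25*(139/3) = 3475/3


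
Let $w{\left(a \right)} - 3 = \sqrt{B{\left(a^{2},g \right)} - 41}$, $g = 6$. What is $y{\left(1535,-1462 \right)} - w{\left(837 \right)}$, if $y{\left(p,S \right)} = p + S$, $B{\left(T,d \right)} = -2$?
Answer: $70 - i \sqrt{43} \approx 70.0 - 6.5574 i$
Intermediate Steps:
$w{\left(a \right)} = 3 + i \sqrt{43}$ ($w{\left(a \right)} = 3 + \sqrt{-2 - 41} = 3 + \sqrt{-43} = 3 + i \sqrt{43}$)
$y{\left(p,S \right)} = S + p$
$y{\left(1535,-1462 \right)} - w{\left(837 \right)} = \left(-1462 + 1535\right) - \left(3 + i \sqrt{43}\right) = 73 - \left(3 + i \sqrt{43}\right) = 70 - i \sqrt{43}$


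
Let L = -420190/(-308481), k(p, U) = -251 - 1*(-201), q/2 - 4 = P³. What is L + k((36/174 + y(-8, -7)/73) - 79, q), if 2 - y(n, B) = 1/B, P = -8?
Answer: -15003860/308481 ≈ -48.638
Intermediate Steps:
y(n, B) = 2 - 1/B
q = -1016 (q = 8 + 2*(-8)³ = 8 + 2*(-512) = 8 - 1024 = -1016)
k(p, U) = -50 (k(p, U) = -251 + 201 = -50)
L = 420190/308481 (L = -420190*(-1/308481) = 420190/308481 ≈ 1.3621)
L + k((36/174 + y(-8, -7)/73) - 79, q) = 420190/308481 - 50 = -15003860/308481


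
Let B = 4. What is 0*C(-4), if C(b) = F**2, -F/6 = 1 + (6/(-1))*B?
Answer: 0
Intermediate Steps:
F = 138 (F = -6*(1 + (6/(-1))*4) = -6*(1 + (6*(-1))*4) = -6*(1 - 6*4) = -6*(1 - 24) = -6*(-23) = 138)
C(b) = 19044 (C(b) = 138**2 = 19044)
0*C(-4) = 0*19044 = 0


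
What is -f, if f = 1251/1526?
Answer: -1251/1526 ≈ -0.81979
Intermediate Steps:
f = 1251/1526 (f = 1251*(1/1526) = 1251/1526 ≈ 0.81979)
-f = -1*1251/1526 = -1251/1526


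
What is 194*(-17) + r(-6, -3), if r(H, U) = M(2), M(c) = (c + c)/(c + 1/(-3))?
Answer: -16478/5 ≈ -3295.6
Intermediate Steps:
M(c) = 2*c/(-⅓ + c) (M(c) = (2*c)/(c - ⅓) = (2*c)/(-⅓ + c) = 2*c/(-⅓ + c))
r(H, U) = 12/5 (r(H, U) = 6*2/(-1 + 3*2) = 6*2/(-1 + 6) = 6*2/5 = 6*2*(⅕) = 12/5)
194*(-17) + r(-6, -3) = 194*(-17) + 12/5 = -3298 + 12/5 = -16478/5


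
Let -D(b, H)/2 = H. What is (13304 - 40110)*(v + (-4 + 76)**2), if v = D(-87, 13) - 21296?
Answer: 432595228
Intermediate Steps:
D(b, H) = -2*H
v = -21322 (v = -2*13 - 21296 = -26 - 21296 = -21322)
(13304 - 40110)*(v + (-4 + 76)**2) = (13304 - 40110)*(-21322 + (-4 + 76)**2) = -26806*(-21322 + 72**2) = -26806*(-21322 + 5184) = -26806*(-16138) = 432595228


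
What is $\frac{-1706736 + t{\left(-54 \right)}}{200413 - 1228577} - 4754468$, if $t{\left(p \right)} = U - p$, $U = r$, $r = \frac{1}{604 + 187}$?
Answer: $- \frac{3866701563885371}{813277724} \approx -4.7545 \cdot 10^{6}$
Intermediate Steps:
$r = \frac{1}{791} \approx 0.0012642$
$U = \frac{1}{791} \approx 0.0012642$
$t{\left(p \right)} = \frac{1}{791} - p$
$\frac{-1706736 + t{\left(-54 \right)}}{200413 - 1228577} - 4754468 = \frac{-1706736 + \left(\frac{1}{791} - -54\right)}{200413 - 1228577} - 4754468 = \frac{-1706736 + \left(\frac{1}{791} + 54\right)}{-1028164} - 4754468 = \left(-1706736 + \frac{42715}{791}\right) \left(- \frac{1}{1028164}\right) - 4754468 = \left(- \frac{1349985461}{791}\right) \left(- \frac{1}{1028164}\right) - 4754468 = \frac{1349985461}{813277724} - 4754468 = - \frac{3866701563885371}{813277724}$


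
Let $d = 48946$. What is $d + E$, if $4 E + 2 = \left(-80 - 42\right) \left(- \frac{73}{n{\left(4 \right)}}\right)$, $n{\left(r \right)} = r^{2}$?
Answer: $\frac{1570709}{32} \approx 49085.0$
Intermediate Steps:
$E = \frac{4437}{32}$ ($E = - \frac{1}{2} + \frac{\left(-80 - 42\right) \left(- \frac{73}{4^{2}}\right)}{4} = - \frac{1}{2} + \frac{\left(-122\right) \left(- \frac{73}{16}\right)}{4} = - \frac{1}{2} + \frac{1}{4} \cdot \frac{4453}{8} = - \frac{1}{2} + \frac{4453}{32} = \frac{4437}{32} \approx 138.66$)
$d + E = 48946 + \frac{4437}{32} = \frac{1570709}{32}$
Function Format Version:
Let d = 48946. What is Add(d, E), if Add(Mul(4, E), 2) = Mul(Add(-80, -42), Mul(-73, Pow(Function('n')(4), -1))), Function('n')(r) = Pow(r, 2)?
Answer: Rational(1570709, 32) ≈ 49085.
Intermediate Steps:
E = Rational(4437, 32) (E = Add(Rational(-1, 2), Mul(Rational(1, 4), Mul(Add(-80, -42), Mul(-73, Pow(Pow(4, 2), -1))))) = Add(Rational(-1, 2), Mul(Rational(1, 4), Mul(-122, Mul(-73, Pow(16, -1))))) = Add(Rational(-1, 2), Mul(Rational(1, 4), Mul(-122, Mul(-73, Rational(1, 16))))) = Add(Rational(-1, 2), Mul(Rational(1, 4), Mul(-122, Rational(-73, 16)))) = Add(Rational(-1, 2), Mul(Rational(1, 4), Rational(4453, 8))) = Add(Rational(-1, 2), Rational(4453, 32)) = Rational(4437, 32) ≈ 138.66)
Add(d, E) = Add(48946, Rational(4437, 32)) = Rational(1570709, 32)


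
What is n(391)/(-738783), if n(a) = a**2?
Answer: -6647/32121 ≈ -0.20694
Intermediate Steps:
n(391)/(-738783) = 391**2/(-738783) = 152881*(-1/738783) = -6647/32121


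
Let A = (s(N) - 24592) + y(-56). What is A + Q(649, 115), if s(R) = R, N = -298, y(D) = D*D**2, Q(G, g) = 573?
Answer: -199933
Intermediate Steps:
y(D) = D**3
A = -200506 (A = (-298 - 24592) + (-56)**3 = -24890 - 175616 = -200506)
A + Q(649, 115) = -200506 + 573 = -199933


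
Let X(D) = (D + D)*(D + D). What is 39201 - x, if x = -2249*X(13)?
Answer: 1559525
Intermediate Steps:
X(D) = 4*D² (X(D) = (2*D)*(2*D) = 4*D²)
x = -1520324 (x = -8996*13² = -8996*169 = -2249*676 = -1520324)
39201 - x = 39201 - 1*(-1520324) = 39201 + 1520324 = 1559525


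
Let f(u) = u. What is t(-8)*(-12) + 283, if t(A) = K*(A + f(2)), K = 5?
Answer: 643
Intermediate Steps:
t(A) = 10 + 5*A (t(A) = 5*(A + 2) = 5*(2 + A) = 10 + 5*A)
t(-8)*(-12) + 283 = (10 + 5*(-8))*(-12) + 283 = (10 - 40)*(-12) + 283 = -30*(-12) + 283 = 360 + 283 = 643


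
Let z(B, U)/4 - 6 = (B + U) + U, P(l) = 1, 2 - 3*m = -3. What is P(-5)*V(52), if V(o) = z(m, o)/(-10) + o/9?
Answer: -350/9 ≈ -38.889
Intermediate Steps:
m = 5/3 (m = 2/3 - 1/3*(-3) = 2/3 + 1 = 5/3 ≈ 1.6667)
z(B, U) = 24 + 4*B + 8*U (z(B, U) = 24 + 4*((B + U) + U) = 24 + 4*(B + 2*U) = 24 + (4*B + 8*U) = 24 + 4*B + 8*U)
V(o) = -46/15 - 31*o/45 (V(o) = (24 + 4*(5/3) + 8*o)/(-10) + o/9 = (24 + 20/3 + 8*o)*(-1/10) + o*(1/9) = (92/3 + 8*o)*(-1/10) + o/9 = (-46/15 - 4*o/5) + o/9 = -46/15 - 31*o/45)
P(-5)*V(52) = 1*(-46/15 - 31/45*52) = 1*(-46/15 - 1612/45) = 1*(-350/9) = -350/9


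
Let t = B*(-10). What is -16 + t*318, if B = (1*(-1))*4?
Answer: 12704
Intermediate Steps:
B = -4 (B = -1*4 = -4)
t = 40 (t = -4*(-10) = 40)
-16 + t*318 = -16 + 40*318 = -16 + 12720 = 12704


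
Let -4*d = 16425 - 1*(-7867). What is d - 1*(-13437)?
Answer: 7364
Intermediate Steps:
d = -6073 (d = -(16425 - 1*(-7867))/4 = -(16425 + 7867)/4 = -1/4*24292 = -6073)
d - 1*(-13437) = -6073 - 1*(-13437) = -6073 + 13437 = 7364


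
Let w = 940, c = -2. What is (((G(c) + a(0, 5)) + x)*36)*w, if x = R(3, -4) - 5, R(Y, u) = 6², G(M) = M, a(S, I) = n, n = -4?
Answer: 846000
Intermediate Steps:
a(S, I) = -4
R(Y, u) = 36
x = 31 (x = 36 - 5 = 31)
(((G(c) + a(0, 5)) + x)*36)*w = (((-2 - 4) + 31)*36)*940 = ((-6 + 31)*36)*940 = (25*36)*940 = 900*940 = 846000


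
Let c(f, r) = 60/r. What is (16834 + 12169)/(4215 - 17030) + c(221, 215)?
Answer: -1093349/551045 ≈ -1.9841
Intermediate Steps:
(16834 + 12169)/(4215 - 17030) + c(221, 215) = (16834 + 12169)/(4215 - 17030) + 60/215 = 29003/(-12815) + 60*(1/215) = 29003*(-1/12815) + 12/43 = -29003/12815 + 12/43 = -1093349/551045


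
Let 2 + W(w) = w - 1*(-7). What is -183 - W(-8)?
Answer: -180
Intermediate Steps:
W(w) = 5 + w (W(w) = -2 + (w - 1*(-7)) = -2 + (w + 7) = -2 + (7 + w) = 5 + w)
-183 - W(-8) = -183 - (5 - 8) = -183 - 1*(-3) = -183 + 3 = -180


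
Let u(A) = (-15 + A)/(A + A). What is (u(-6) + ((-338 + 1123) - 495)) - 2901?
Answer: -10437/4 ≈ -2609.3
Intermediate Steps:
u(A) = (-15 + A)/(2*A) (u(A) = (-15 + A)/((2*A)) = (-15 + A)*(1/(2*A)) = (-15 + A)/(2*A))
(u(-6) + ((-338 + 1123) - 495)) - 2901 = ((½)*(-15 - 6)/(-6) + ((-338 + 1123) - 495)) - 2901 = ((½)*(-⅙)*(-21) + (785 - 495)) - 2901 = (7/4 + 290) - 2901 = 1167/4 - 2901 = -10437/4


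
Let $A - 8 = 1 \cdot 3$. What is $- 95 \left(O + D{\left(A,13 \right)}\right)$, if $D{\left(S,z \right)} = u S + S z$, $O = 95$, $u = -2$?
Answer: $-20520$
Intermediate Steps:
$A = 11$ ($A = 8 + 1 \cdot 3 = 8 + 3 = 11$)
$D{\left(S,z \right)} = - 2 S + S z$
$- 95 \left(O + D{\left(A,13 \right)}\right) = - 95 \left(95 + 11 \left(-2 + 13\right)\right) = - 95 \left(95 + 11 \cdot 11\right) = - 95 \left(95 + 121\right) = \left(-95\right) 216 = -20520$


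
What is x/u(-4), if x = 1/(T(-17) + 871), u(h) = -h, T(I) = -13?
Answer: 1/3432 ≈ 0.00029138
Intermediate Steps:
x = 1/858 (x = 1/(-13 + 871) = 1/858 ≈ 0.0011655)
x/u(-4) = 1/(858*((-1*(-4)))) = (1/858)/4 = (1/858)*(1/4) = 1/3432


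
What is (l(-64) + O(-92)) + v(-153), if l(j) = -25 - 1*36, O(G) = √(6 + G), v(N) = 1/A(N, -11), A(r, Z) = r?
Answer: -9334/153 + I*√86 ≈ -61.007 + 9.2736*I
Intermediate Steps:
v(N) = 1/N
l(j) = -61 (l(j) = -25 - 36 = -61)
(l(-64) + O(-92)) + v(-153) = (-61 + √(6 - 92)) + 1/(-153) = (-61 + √(-86)) - 1/153 = (-61 + I*√86) - 1/153 = -9334/153 + I*√86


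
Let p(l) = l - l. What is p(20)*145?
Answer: 0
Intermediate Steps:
p(l) = 0
p(20)*145 = 0*145 = 0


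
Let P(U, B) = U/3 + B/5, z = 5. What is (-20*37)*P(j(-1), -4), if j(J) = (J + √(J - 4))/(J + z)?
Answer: 1961/3 - 185*I*√5/3 ≈ 653.67 - 137.89*I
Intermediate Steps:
j(J) = (J + √(-4 + J))/(5 + J) (j(J) = (J + √(J - 4))/(J + 5) = (J + √(-4 + J))/(5 + J))
P(U, B) = U/3 + B/5 (P(U, B) = U*(⅓) + B*(⅕) = U/3 + B/5)
(-20*37)*P(j(-1), -4) = (-20*37)*(((-1 + √(-4 - 1))/(5 - 1))/3 + (⅕)*(-4)) = -740*(((-1 + √(-5))/4)/3 - ⅘) = -740*(((-1 + I*√5)/4)/3 - ⅘) = -740*((-¼ + I*√5/4)/3 - ⅘) = -740*((-1/12 + I*√5/12) - ⅘) = -740*(-53/60 + I*√5/12) = 1961/3 - 185*I*√5/3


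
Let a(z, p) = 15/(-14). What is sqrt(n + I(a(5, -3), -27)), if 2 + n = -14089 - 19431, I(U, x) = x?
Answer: I*sqrt(33549) ≈ 183.16*I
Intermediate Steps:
a(z, p) = -15/14 (a(z, p) = 15*(-1/14) = -15/14)
n = -33522 (n = -2 + (-14089 - 19431) = -2 - 33520 = -33522)
sqrt(n + I(a(5, -3), -27)) = sqrt(-33522 - 27) = sqrt(-33549) = I*sqrt(33549)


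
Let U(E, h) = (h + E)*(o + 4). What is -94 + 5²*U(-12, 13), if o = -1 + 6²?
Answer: 881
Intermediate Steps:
o = 35 (o = -1 + 36 = 35)
U(E, h) = 39*E + 39*h (U(E, h) = (h + E)*(35 + 4) = (E + h)*39 = 39*E + 39*h)
-94 + 5²*U(-12, 13) = -94 + 5²*(39*(-12) + 39*13) = -94 + 25*(-468 + 507) = -94 + 25*39 = -94 + 975 = 881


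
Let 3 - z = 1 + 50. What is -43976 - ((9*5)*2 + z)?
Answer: -44018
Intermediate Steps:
z = -48 (z = 3 - (1 + 50) = 3 - 1*51 = 3 - 51 = -48)
-43976 - ((9*5)*2 + z) = -43976 - ((9*5)*2 - 48) = -43976 - (45*2 - 48) = -43976 - (90 - 48) = -43976 - 1*42 = -43976 - 42 = -44018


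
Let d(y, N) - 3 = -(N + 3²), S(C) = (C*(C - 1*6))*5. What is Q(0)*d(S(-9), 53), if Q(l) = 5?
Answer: -295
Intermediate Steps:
S(C) = 5*C*(-6 + C) (S(C) = (C*(C - 6))*5 = (C*(-6 + C))*5 = 5*C*(-6 + C))
d(y, N) = -6 - N (d(y, N) = 3 - (N + 3²) = 3 - (N + 9) = 3 - (9 + N) = 3 + (-9 - N) = -6 - N)
Q(0)*d(S(-9), 53) = 5*(-6 - 1*53) = 5*(-6 - 53) = 5*(-59) = -295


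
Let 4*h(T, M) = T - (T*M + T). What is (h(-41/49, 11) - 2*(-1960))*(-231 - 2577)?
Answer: -539677242/49 ≈ -1.1014e+7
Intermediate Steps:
h(T, M) = -M*T/4 (h(T, M) = (T - (T*M + T))/4 = (T - (M*T + T))/4 = (T - (T + M*T))/4 = (T + (-T - M*T))/4 = (-M*T)/4 = -M*T/4)
(h(-41/49, 11) - 2*(-1960))*(-231 - 2577) = (-¼*11*(-41/49) - 2*(-1960))*(-231 - 2577) = (-¼*11*(-41*1/49) + 3920)*(-2808) = (-¼*11*(-41/49) + 3920)*(-2808) = (451/196 + 3920)*(-2808) = (768771/196)*(-2808) = -539677242/49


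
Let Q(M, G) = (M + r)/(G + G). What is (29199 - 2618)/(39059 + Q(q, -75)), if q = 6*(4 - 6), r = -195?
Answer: 1329050/1953019 ≈ 0.68051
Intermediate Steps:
q = -12 (q = 6*(-2) = -12)
Q(M, G) = (-195 + M)/(2*G) (Q(M, G) = (M - 195)/(G + G) = (-195 + M)/((2*G)) = (-195 + M)*(1/(2*G)) = (-195 + M)/(2*G))
(29199 - 2618)/(39059 + Q(q, -75)) = (29199 - 2618)/(39059 + (½)*(-195 - 12)/(-75)) = 26581/(39059 + (½)*(-1/75)*(-207)) = 26581/(39059 + 69/50) = 26581/(1953019/50) = 26581*(50/1953019) = 1329050/1953019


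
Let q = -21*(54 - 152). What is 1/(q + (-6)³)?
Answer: 1/1842 ≈ 0.00054289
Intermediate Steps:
q = 2058 (q = -21*(-98) = 2058)
1/(q + (-6)³) = 1/(2058 + (-6)³) = 1/(2058 - 216) = 1/1842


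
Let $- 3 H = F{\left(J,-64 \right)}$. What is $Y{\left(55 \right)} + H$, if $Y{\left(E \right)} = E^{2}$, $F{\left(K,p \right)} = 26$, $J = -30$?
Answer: $\frac{9049}{3} \approx 3016.3$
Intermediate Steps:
$H = - \frac{26}{3}$ ($H = \left(- \frac{1}{3}\right) 26 = - \frac{26}{3} \approx -8.6667$)
$Y{\left(55 \right)} + H = 55^{2} - \frac{26}{3} = 3025 - \frac{26}{3} = \frac{9049}{3}$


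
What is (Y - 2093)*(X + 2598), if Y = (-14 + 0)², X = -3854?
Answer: 2382632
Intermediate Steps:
Y = 196 (Y = (-14)² = 196)
(Y - 2093)*(X + 2598) = (196 - 2093)*(-3854 + 2598) = -1897*(-1256) = 2382632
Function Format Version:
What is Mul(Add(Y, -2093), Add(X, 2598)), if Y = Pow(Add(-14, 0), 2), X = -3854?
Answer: 2382632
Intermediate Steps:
Y = 196 (Y = Pow(-14, 2) = 196)
Mul(Add(Y, -2093), Add(X, 2598)) = Mul(Add(196, -2093), Add(-3854, 2598)) = Mul(-1897, -1256) = 2382632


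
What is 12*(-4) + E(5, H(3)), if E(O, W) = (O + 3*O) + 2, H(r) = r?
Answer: -26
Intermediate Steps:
E(O, W) = 2 + 4*O (E(O, W) = 4*O + 2 = 2 + 4*O)
12*(-4) + E(5, H(3)) = 12*(-4) + (2 + 4*5) = -48 + (2 + 20) = -48 + 22 = -26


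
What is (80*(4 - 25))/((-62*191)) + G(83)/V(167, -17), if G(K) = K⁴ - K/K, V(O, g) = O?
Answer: 281000853000/988807 ≈ 2.8418e+5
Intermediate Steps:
G(K) = -1 + K⁴ (G(K) = K⁴ - 1*1 = K⁴ - 1 = -1 + K⁴)
(80*(4 - 25))/((-62*191)) + G(83)/V(167, -17) = (80*(4 - 25))/((-62*191)) + (-1 + 83⁴)/167 = (80*(-21))/(-11842) + (-1 + 47458321)*(1/167) = -1680*(-1/11842) + 47458320*(1/167) = 840/5921 + 47458320/167 = 281000853000/988807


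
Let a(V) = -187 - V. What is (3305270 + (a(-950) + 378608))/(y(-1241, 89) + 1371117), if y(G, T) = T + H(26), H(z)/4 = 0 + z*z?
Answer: 3684641/1373910 ≈ 2.6819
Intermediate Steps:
H(z) = 4*z**2 (H(z) = 4*(0 + z*z) = 4*(0 + z**2) = 4*z**2)
y(G, T) = 2704 + T (y(G, T) = T + 4*26**2 = T + 4*676 = T + 2704 = 2704 + T)
(3305270 + (a(-950) + 378608))/(y(-1241, 89) + 1371117) = (3305270 + ((-187 - 1*(-950)) + 378608))/((2704 + 89) + 1371117) = (3305270 + ((-187 + 950) + 378608))/(2793 + 1371117) = (3305270 + (763 + 378608))/1373910 = (3305270 + 379371)*(1/1373910) = 3684641*(1/1373910) = 3684641/1373910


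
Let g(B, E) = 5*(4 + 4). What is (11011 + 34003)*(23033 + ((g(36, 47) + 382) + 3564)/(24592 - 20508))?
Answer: 1058625275153/1021 ≈ 1.0369e+9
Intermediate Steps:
g(B, E) = 40 (g(B, E) = 5*8 = 40)
(11011 + 34003)*(23033 + ((g(36, 47) + 382) + 3564)/(24592 - 20508)) = (11011 + 34003)*(23033 + ((40 + 382) + 3564)/(24592 - 20508)) = 45014*(23033 + (422 + 3564)/4084) = 45014*(23033 + 3986*(1/4084)) = 45014*(23033 + 1993/2042) = 45014*(47035379/2042) = 1058625275153/1021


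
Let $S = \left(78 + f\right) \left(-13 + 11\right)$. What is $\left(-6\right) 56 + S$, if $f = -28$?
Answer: $-436$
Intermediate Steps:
$S = -100$ ($S = \left(78 - 28\right) \left(-13 + 11\right) = 50 \left(-2\right) = -100$)
$\left(-6\right) 56 + S = \left(-6\right) 56 - 100 = -336 - 100 = -436$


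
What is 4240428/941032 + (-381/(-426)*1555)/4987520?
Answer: 75084375070501/16661626518272 ≈ 4.5064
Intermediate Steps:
4240428/941032 + (-381/(-426)*1555)/4987520 = 4240428*(1/941032) + (-381*(-1/426)*1555)*(1/4987520) = 1060107/235258 + ((127/142)*1555)*(1/4987520) = 1060107/235258 + (197485/142)*(1/4987520) = 1060107/235258 + 39497/141645568 = 75084375070501/16661626518272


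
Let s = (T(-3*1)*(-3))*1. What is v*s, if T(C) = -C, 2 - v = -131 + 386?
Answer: 2277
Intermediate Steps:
v = -253 (v = 2 - (-131 + 386) = 2 - 1*255 = 2 - 255 = -253)
s = -9 (s = (-(-3)*(-3))*1 = (-1*(-3)*(-3))*1 = (3*(-3))*1 = -9*1 = -9)
v*s = -253*(-9) = 2277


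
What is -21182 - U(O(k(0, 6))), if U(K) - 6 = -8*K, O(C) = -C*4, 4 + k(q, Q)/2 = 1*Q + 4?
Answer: -21572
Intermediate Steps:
k(q, Q) = 2*Q (k(q, Q) = -8 + 2*(1*Q + 4) = -8 + 2*(Q + 4) = -8 + 2*(4 + Q) = -8 + (8 + 2*Q) = 2*Q)
O(C) = -4*C
U(K) = 6 - 8*K
-21182 - U(O(k(0, 6))) = -21182 - (6 - (-32)*2*6) = -21182 - (6 - (-32)*12) = -21182 - (6 - 8*(-48)) = -21182 - (6 + 384) = -21182 - 1*390 = -21182 - 390 = -21572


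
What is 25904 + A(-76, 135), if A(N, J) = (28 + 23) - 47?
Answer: 25908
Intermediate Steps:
A(N, J) = 4 (A(N, J) = 51 - 47 = 4)
25904 + A(-76, 135) = 25904 + 4 = 25908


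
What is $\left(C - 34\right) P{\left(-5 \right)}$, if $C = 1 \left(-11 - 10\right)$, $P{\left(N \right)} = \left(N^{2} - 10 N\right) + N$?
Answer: $-3850$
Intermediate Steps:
$P{\left(N \right)} = N^{2} - 9 N$
$C = -21$ ($C = 1 \left(-11 - 10\right) = 1 \left(-21\right) = -21$)
$\left(C - 34\right) P{\left(-5 \right)} = \left(-21 - 34\right) \left(- 5 \left(-9 - 5\right)\right) = - 55 \left(\left(-5\right) \left(-14\right)\right) = \left(-55\right) 70 = -3850$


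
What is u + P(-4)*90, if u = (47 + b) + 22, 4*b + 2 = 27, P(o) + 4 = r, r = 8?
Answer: 1741/4 ≈ 435.25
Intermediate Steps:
P(o) = 4 (P(o) = -4 + 8 = 4)
b = 25/4 (b = -½ + (¼)*27 = -½ + 27/4 = 25/4 ≈ 6.2500)
u = 301/4 (u = (47 + 25/4) + 22 = 213/4 + 22 = 301/4 ≈ 75.250)
u + P(-4)*90 = 301/4 + 4*90 = 301/4 + 360 = 1741/4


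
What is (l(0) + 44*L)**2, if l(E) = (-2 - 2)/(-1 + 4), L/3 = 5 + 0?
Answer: 3904576/9 ≈ 4.3384e+5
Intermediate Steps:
L = 15 (L = 3*(5 + 0) = 3*5 = 15)
l(E) = -4/3
(l(0) + 44*L)**2 = (-4/3 + 44*15)**2 = (-4/3 + 660)**2 = (1976/3)**2 = 3904576/9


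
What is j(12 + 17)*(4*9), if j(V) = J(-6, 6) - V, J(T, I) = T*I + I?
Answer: -2124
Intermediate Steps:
J(T, I) = I + I*T (J(T, I) = I*T + I = I + I*T)
j(V) = -30 - V (j(V) = 6*(1 - 6) - V = 6*(-5) - V = -30 - V)
j(12 + 17)*(4*9) = (-30 - (12 + 17))*(4*9) = (-30 - 1*29)*36 = (-30 - 29)*36 = -59*36 = -2124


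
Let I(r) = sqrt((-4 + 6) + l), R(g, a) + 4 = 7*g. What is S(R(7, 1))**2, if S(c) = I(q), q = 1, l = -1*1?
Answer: 1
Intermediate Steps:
R(g, a) = -4 + 7*g
l = -1
I(r) = 1 (I(r) = sqrt((-4 + 6) - 1) = sqrt(2 - 1) = sqrt(1) = 1)
S(c) = 1
S(R(7, 1))**2 = 1**2 = 1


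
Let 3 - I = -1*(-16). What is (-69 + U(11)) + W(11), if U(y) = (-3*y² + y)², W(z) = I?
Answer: 123822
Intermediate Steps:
I = -13 (I = 3 - (-1)*(-16) = 3 - 1*16 = 3 - 16 = -13)
W(z) = -13
U(y) = (y - 3*y²)²
(-69 + U(11)) + W(11) = (-69 + 11²*(-1 + 3*11)²) - 13 = (-69 + 121*(-1 + 33)²) - 13 = (-69 + 121*32²) - 13 = (-69 + 121*1024) - 13 = (-69 + 123904) - 13 = 123835 - 13 = 123822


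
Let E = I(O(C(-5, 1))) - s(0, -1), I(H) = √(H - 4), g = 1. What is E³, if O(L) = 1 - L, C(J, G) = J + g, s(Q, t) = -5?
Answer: 216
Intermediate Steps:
C(J, G) = 1 + J (C(J, G) = J + 1 = 1 + J)
I(H) = √(-4 + H)
E = 6 (E = √(-4 + (1 - (1 - 5))) - 1*(-5) = √(-4 + (1 - 1*(-4))) + 5 = √(-4 + (1 + 4)) + 5 = √(-4 + 5) + 5 = √1 + 5 = 1 + 5 = 6)
E³ = 6³ = 216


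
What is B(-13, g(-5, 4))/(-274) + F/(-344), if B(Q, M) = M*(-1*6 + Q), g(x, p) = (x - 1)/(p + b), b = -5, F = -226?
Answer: 25285/23564 ≈ 1.0730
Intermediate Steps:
g(x, p) = (-1 + x)/(-5 + p) (g(x, p) = (x - 1)/(p - 5) = (-1 + x)/(-5 + p))
B(Q, M) = M*(-6 + Q)
B(-13, g(-5, 4))/(-274) + F/(-344) = (((-1 - 5)/(-5 + 4))*(-6 - 13))/(-274) - 226/(-344) = ((-6/(-1))*(-19))*(-1/274) - 226*(-1/344) = (-1*(-6)*(-19))*(-1/274) + 113/172 = (6*(-19))*(-1/274) + 113/172 = -114*(-1/274) + 113/172 = 57/137 + 113/172 = 25285/23564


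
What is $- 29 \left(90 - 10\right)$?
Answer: $-2320$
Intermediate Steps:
$- 29 \left(90 - 10\right) = \left(-29\right) 80 = -2320$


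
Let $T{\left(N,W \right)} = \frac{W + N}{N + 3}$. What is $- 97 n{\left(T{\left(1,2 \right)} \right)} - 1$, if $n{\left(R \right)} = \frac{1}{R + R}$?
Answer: $- \frac{197}{3} \approx -65.667$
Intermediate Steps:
$T{\left(N,W \right)} = \frac{N + W}{3 + N}$
$n{\left(R \right)} = \frac{1}{2 R}$
$- 97 n{\left(T{\left(1,2 \right)} \right)} - 1 = - 97 \frac{1}{2 \frac{1 + 2}{3 + 1}} - 1 = - 97 \frac{1}{2 \cdot \frac{1}{4} \cdot 3} - 1 = - 97 \frac{1}{2 \cdot \frac{3}{4}} - 1 = - 97 \cdot \frac{1}{2} \cdot \frac{4}{3} - 1 = \left(-97\right) \frac{2}{3} - 1 = - \frac{194}{3} - 1 = - \frac{197}{3}$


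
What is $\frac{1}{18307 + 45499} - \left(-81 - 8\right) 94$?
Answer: $\frac{533800997}{63806} \approx 8366.0$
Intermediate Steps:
$\frac{1}{18307 + 45499} - \left(-81 - 8\right) 94 = \frac{1}{63806} - \left(-89\right) 94 = \frac{1}{63806} - -8366 = \frac{1}{63806} + 8366 = \frac{533800997}{63806}$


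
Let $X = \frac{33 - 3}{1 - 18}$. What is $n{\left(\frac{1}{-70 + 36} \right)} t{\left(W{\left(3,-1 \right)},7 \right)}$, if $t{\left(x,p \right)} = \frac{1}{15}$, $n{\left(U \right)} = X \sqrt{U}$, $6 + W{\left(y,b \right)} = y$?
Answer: $- \frac{i \sqrt{34}}{289} \approx - 0.020176 i$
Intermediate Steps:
$X = - \frac{30}{17}$ ($X = \frac{30}{-17} = 30 \left(- \frac{1}{17}\right) = - \frac{30}{17} \approx -1.7647$)
$W{\left(y,b \right)} = -6 + y$
$n{\left(U \right)} = - \frac{30 \sqrt{U}}{17}$
$t{\left(x,p \right)} = \frac{1}{15}$
$n{\left(\frac{1}{-70 + 36} \right)} t{\left(W{\left(3,-1 \right)},7 \right)} = - \frac{30 \sqrt{\frac{1}{-70 + 36}}}{17} \cdot \frac{1}{15} = - \frac{30 \sqrt{\frac{1}{-34}}}{17} \cdot \frac{1}{15} = - \frac{30 \sqrt{- \frac{1}{34}}}{17} \cdot \frac{1}{15} = - \frac{30 \frac{i \sqrt{34}}{34}}{17} \cdot \frac{1}{15} = - \frac{15 i \sqrt{34}}{289} \cdot \frac{1}{15} = - \frac{i \sqrt{34}}{289}$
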